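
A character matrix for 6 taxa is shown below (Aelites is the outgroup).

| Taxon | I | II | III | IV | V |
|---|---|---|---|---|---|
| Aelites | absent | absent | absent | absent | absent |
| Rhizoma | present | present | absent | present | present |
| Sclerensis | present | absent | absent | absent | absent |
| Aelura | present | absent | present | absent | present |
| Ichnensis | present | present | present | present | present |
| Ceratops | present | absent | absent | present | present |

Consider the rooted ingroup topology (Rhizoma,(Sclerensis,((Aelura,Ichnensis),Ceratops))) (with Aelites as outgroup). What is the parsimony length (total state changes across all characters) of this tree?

Map each character onto (Rhizoma,(Sclerensis,((Aelura,Ichnensis),Ceratops))) (rooted by Aelites) and count the minimum state changes it requires (Fitch parsimony):
I: 1; II: 2; III: 1; IV: 3; V: 2.
Total tree length = 9.

9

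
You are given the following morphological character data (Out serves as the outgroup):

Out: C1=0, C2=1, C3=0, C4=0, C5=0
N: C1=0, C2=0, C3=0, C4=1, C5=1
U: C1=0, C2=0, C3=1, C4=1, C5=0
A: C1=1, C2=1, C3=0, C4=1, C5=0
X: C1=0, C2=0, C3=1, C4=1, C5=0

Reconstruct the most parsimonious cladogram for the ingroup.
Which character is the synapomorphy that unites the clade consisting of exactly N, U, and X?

Character polarity is set by the outgroup: the derived state is whichever differs from the outgroup's state, so for C2 the derived state is '0', and for the remaining characters it is '1'.
C1: derived state '1' in A only — an autapomorphy, so it tells us nothing about relationships among taxa.
Only N, U, and X show the derived state '0' for C2, supporting them as a clade.
C3 (derived state '1') is shared by U and X — a synapomorphy uniting that clade.
C4 (derived state '1') is shared by all ingroup taxa — unites the whole ingroup.
C5: derived state '1' in N only — an autapomorphy, so it tells us nothing about relationships among taxa.
Most parsimonious ingroup topology: ((N,(U,X)),A).
The clade {N, U, X} is supported by C2: its derived state '0' occurs in exactly those taxa and in no other taxon (including the outgroup).

C2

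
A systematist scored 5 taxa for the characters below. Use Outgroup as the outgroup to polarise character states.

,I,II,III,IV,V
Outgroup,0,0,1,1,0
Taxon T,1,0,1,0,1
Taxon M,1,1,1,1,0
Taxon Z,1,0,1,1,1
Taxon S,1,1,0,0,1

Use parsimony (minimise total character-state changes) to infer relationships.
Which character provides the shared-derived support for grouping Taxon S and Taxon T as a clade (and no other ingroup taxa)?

IV

Character polarity is set by the outgroup: the derived state is whichever differs from the outgroup's state, so for III, IV the derived state is '0', and for the remaining characters it is '1'.
I (derived state '1') is shared by all ingroup taxa — unites the whole ingroup.
II (state '1') occurs in Taxon M and Taxon S but conflicts with the nesting implied by the other characters — most parsimoniously interpreted as homoplasy.
III: derived state '0' in Taxon S only — an autapomorphy, so it tells us nothing about relationships among taxa.
IV: derived state '0' in Taxon S and Taxon T only — synapomorphy for {Taxon S, Taxon T}.
V (derived state '1') is shared by Taxon S, Taxon T, and Taxon Z — a synapomorphy uniting that clade.
Most parsimonious ingroup topology: (((Taxon T,Taxon S),Taxon Z),Taxon M).
The clade {Taxon S, Taxon T} is supported by IV: its derived state '0' occurs in exactly those taxa and in no other taxon (including the outgroup).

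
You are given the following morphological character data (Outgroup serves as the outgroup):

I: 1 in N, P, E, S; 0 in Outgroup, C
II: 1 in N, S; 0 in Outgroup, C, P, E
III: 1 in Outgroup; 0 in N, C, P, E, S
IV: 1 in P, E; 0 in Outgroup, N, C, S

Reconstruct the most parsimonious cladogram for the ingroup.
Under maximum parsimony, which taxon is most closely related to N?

Character polarity is set by the outgroup: the derived state is whichever differs from the outgroup's state, so for III the derived state is '0', and for the remaining characters it is '1'.
I: derived state '1' in E, N, P, and S only — synapomorphy for {E, N, P, S}.
II: derived state '1' in N and S only — synapomorphy for {N, S}.
III (derived state '0') is shared by all ingroup taxa — unites the whole ingroup.
Only E and P show the derived state '1' for IV, supporting them as a clade.
Most parsimonious ingroup topology: (((N,S),(P,E)),C).
N and S form a cherry on this tree, so they are sister taxa.

S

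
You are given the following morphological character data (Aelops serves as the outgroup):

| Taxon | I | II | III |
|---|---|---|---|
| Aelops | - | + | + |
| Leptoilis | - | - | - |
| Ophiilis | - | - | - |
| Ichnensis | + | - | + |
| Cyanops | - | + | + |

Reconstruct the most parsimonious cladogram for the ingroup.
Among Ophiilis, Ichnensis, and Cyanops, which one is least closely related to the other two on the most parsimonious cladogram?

Character polarity is set by the outgroup: the derived state is whichever differs from the outgroup's state, so for II, III the derived state is '-', and for the remaining characters it is '+'.
I (derived state '+') is unique to Ichnensis (autapomorphy; uninformative for grouping).
II (derived state '-') is shared by Ichnensis, Leptoilis, and Ophiilis — a synapomorphy uniting that clade.
Only Leptoilis and Ophiilis show the derived state '-' for III, supporting them as a clade.
Most parsimonious ingroup topology: (((Leptoilis,Ophiilis),Ichnensis),Cyanops).
Ichnensis and Ophiilis share a more recent common ancestor with each other than either does with Cyanops, so Cyanops is the least closely related of the three.

Cyanops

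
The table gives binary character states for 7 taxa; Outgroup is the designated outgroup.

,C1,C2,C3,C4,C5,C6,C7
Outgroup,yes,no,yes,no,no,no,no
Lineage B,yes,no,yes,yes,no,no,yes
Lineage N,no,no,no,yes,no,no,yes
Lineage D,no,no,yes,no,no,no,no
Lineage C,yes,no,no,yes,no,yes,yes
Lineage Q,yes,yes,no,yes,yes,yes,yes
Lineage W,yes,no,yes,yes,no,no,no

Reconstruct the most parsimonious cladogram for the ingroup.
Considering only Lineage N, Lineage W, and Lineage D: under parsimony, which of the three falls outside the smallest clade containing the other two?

Lineage D

Character polarity is set by the outgroup: the derived state is whichever differs from the outgroup's state, so for C1, C3 the derived state is 'no', and for the remaining characters it is 'yes'.
C1 groups Lineage D and Lineage N, which is incompatible with the clades supported by the remaining characters; treating it as convergent (homoplasy) costs fewer steps than any alternative tree.
C2 (derived state 'yes') is unique to Lineage Q (autapomorphy; uninformative for grouping).
C3: derived state 'no' in Lineage C, Lineage N, and Lineage Q only — synapomorphy for {Lineage C, Lineage N, Lineage Q}.
Only Lineage B, Lineage C, Lineage N, Lineage Q, and Lineage W show the derived state 'yes' for C4, supporting them as a clade.
C5 (derived state 'yes') is unique to Lineage Q (autapomorphy; uninformative for grouping).
Only Lineage C and Lineage Q show the derived state 'yes' for C6, supporting them as a clade.
C7: derived state 'yes' in Lineage B, Lineage C, Lineage N, and Lineage Q only — synapomorphy for {Lineage B, Lineage C, Lineage N, Lineage Q}.
Most parsimonious ingroup topology: (((Lineage B,(Lineage N,(Lineage C,Lineage Q))),Lineage W),Lineage D).
Lineage N and Lineage W share a more recent common ancestor with each other than either does with Lineage D, so Lineage D is the least closely related of the three.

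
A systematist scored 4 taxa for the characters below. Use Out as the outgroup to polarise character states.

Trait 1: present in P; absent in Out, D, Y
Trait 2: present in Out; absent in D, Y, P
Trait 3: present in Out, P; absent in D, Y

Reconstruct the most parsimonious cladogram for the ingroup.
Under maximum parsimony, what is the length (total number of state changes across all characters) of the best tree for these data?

Character polarity is set by the outgroup: the derived state is whichever differs from the outgroup's state, so for Trait 2, Trait 3 the derived state is 'absent', and for the remaining characters it is 'present'.
Trait 1: derived state 'present' in P only — an autapomorphy, so it tells us nothing about relationships among taxa.
Trait 2 (derived state 'absent') is shared by all ingroup taxa — unites the whole ingroup.
Only D and Y show the derived state 'absent' for Trait 3, supporting them as a clade.
Most parsimonious ingroup topology: ((D,Y),P).
Changes per character on this tree: Trait 1: 1; Trait 2: 1; Trait 3: 1.
Total = 3.

3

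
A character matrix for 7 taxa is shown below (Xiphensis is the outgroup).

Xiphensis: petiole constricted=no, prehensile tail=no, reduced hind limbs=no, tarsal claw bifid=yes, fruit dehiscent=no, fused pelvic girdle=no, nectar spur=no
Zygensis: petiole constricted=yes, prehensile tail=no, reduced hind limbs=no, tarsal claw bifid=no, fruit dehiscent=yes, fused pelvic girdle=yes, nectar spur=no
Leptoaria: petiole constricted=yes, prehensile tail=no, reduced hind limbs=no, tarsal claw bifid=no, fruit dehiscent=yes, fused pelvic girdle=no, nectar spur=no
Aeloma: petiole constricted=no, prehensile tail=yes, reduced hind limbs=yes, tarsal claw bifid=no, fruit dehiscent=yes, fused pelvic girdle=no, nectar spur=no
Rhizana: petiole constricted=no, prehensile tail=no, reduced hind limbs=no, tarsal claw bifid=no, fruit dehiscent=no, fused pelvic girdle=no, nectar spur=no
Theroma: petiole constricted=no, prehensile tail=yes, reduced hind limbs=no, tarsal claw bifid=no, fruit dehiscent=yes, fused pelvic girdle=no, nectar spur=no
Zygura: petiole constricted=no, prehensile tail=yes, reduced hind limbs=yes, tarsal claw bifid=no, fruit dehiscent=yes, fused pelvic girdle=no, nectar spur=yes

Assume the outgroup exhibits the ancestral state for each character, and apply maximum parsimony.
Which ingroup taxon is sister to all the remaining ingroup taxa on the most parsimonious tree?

Character polarity is set by the outgroup: the derived state is whichever differs from the outgroup's state, so for tarsal claw bifid the derived state is 'no', and for the remaining characters it is 'yes'.
Only Leptoaria and Zygensis show the derived state 'yes' for petiole constricted, supporting them as a clade.
prehensile tail: derived state 'yes' in Aeloma, Theroma, and Zygura only — synapomorphy for {Aeloma, Theroma, Zygura}.
reduced hind limbs (derived state 'yes') is shared by Aeloma and Zygura — a synapomorphy uniting that clade.
tarsal claw bifid (derived state 'no') is shared by all ingroup taxa — unites the whole ingroup.
Only Aeloma, Leptoaria, Theroma, Zygensis, and Zygura show the derived state 'yes' for fruit dehiscent, supporting them as a clade.
fused pelvic girdle: derived state 'yes' in Zygensis only — an autapomorphy, so it tells us nothing about relationships among taxa.
nectar spur: derived state 'yes' in Zygura only — an autapomorphy, so it tells us nothing about relationships among taxa.
Most parsimonious ingroup topology: (((Zygensis,Leptoaria),((Aeloma,Zygura),Theroma)),Rhizana).
Rhizana is sister to the clade containing all other ingroup taxa, so it is the earliest-diverging (most basal) ingroup lineage.

Rhizana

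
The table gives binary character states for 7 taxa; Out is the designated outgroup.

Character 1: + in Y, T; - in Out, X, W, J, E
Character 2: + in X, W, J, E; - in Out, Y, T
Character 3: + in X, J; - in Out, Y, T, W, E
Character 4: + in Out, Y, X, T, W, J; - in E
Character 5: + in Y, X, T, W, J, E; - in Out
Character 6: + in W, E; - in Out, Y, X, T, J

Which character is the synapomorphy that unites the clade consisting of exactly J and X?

Character 3

Character polarity is set by the outgroup: the derived state is whichever differs from the outgroup's state, so for Character 4 the derived state is '-', and for the remaining characters it is '+'.
Character 1 (derived state '+') is shared by T and Y — a synapomorphy uniting that clade.
Character 2: derived state '+' in E, J, W, and X only — synapomorphy for {E, J, W, X}.
Character 3 (derived state '+') is shared by J and X — a synapomorphy uniting that clade.
Character 4: derived state '-' in E only — an autapomorphy, so it tells us nothing about relationships among taxa.
All ingroup taxa share the derived state '+' for Character 5; it defines the ingroup but does not resolve relationships within it.
Only E and W show the derived state '+' for Character 6, supporting them as a clade.
Most parsimonious ingroup topology: ((Y,T),((X,J),(W,E))).
The clade {J, X} is supported by Character 3: its derived state '+' occurs in exactly those taxa and in no other taxon (including the outgroup).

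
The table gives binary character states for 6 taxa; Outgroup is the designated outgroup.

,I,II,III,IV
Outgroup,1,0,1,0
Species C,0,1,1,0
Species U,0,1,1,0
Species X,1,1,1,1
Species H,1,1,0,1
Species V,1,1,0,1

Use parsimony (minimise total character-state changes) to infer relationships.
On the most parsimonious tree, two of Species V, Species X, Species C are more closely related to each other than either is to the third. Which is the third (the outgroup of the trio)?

Species C

Character polarity is set by the outgroup: the derived state is whichever differs from the outgroup's state, so for I, III the derived state is '0', and for the remaining characters it is '1'.
I: derived state '0' in Species C and Species U only — synapomorphy for {Species C, Species U}.
All ingroup taxa share the derived state '1' for II; it defines the ingroup but does not resolve relationships within it.
III (derived state '0') is shared by Species H and Species V — a synapomorphy uniting that clade.
Only Species H, Species V, and Species X show the derived state '1' for IV, supporting them as a clade.
Most parsimonious ingroup topology: ((Species C,Species U),(Species X,(Species H,Species V))).
Species X and Species V share a more recent common ancestor with each other than either does with Species C, so Species C is the least closely related of the three.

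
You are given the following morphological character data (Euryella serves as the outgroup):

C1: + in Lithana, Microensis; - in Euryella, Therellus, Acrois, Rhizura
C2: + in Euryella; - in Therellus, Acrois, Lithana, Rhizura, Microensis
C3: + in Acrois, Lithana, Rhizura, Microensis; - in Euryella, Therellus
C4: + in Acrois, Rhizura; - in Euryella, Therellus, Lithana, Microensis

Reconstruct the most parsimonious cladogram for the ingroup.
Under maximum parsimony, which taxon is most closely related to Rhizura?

Character polarity is set by the outgroup: the derived state is whichever differs from the outgroup's state, so for C2 the derived state is '-', and for the remaining characters it is '+'.
C1: derived state '+' in Lithana and Microensis only — synapomorphy for {Lithana, Microensis}.
All ingroup taxa share the derived state '-' for C2; it defines the ingroup but does not resolve relationships within it.
C3: derived state '+' in Acrois, Lithana, Microensis, and Rhizura only — synapomorphy for {Acrois, Lithana, Microensis, Rhizura}.
C4 (derived state '+') is shared by Acrois and Rhizura — a synapomorphy uniting that clade.
Most parsimonious ingroup topology: (Therellus,((Acrois,Rhizura),(Lithana,Microensis))).
Rhizura and Acrois form a cherry on this tree, so they are sister taxa.

Acrois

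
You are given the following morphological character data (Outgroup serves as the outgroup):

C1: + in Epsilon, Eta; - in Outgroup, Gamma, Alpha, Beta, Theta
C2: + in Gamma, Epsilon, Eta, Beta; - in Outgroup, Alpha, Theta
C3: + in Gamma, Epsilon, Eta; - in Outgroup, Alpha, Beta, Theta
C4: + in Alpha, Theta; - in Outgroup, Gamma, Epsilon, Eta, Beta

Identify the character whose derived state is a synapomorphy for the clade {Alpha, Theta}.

C4

The outgroup has state '-' for every character, so '+' is the derived state throughout.
C1: derived state '+' in Epsilon and Eta only — synapomorphy for {Epsilon, Eta}.
C2 (derived state '+') is shared by Beta, Epsilon, Eta, and Gamma — a synapomorphy uniting that clade.
Only Epsilon, Eta, and Gamma show the derived state '+' for C3, supporting them as a clade.
Only Alpha and Theta show the derived state '+' for C4, supporting them as a clade.
Most parsimonious ingroup topology: (((Gamma,(Epsilon,Eta)),Beta),(Alpha,Theta)).
The clade {Alpha, Theta} is supported by C4: its derived state '+' occurs in exactly those taxa and in no other taxon (including the outgroup).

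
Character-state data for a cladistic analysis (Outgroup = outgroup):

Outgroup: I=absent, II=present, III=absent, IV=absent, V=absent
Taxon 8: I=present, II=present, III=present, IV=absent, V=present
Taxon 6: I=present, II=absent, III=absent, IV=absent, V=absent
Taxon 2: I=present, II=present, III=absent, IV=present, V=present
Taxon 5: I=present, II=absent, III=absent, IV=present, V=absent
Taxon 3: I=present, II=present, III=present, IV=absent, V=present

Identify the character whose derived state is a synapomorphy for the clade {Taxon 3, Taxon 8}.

Character polarity is set by the outgroup: the derived state is whichever differs from the outgroup's state, so for II the derived state is 'absent', and for the remaining characters it is 'present'.
All ingroup taxa share the derived state 'present' for I; it defines the ingroup but does not resolve relationships within it.
II (derived state 'absent') is shared by Taxon 5 and Taxon 6 — a synapomorphy uniting that clade.
III (derived state 'present') is shared by Taxon 3 and Taxon 8 — a synapomorphy uniting that clade.
IV groups Taxon 2 and Taxon 5, which is incompatible with the clades supported by the remaining characters; treating it as convergent (homoplasy) costs fewer steps than any alternative tree.
Only Taxon 2, Taxon 3, and Taxon 8 show the derived state 'present' for V, supporting them as a clade.
Most parsimonious ingroup topology: (((Taxon 8,Taxon 3),Taxon 2),(Taxon 6,Taxon 5)).
The clade {Taxon 3, Taxon 8} is supported by III: its derived state 'present' occurs in exactly those taxa and in no other taxon (including the outgroup).

III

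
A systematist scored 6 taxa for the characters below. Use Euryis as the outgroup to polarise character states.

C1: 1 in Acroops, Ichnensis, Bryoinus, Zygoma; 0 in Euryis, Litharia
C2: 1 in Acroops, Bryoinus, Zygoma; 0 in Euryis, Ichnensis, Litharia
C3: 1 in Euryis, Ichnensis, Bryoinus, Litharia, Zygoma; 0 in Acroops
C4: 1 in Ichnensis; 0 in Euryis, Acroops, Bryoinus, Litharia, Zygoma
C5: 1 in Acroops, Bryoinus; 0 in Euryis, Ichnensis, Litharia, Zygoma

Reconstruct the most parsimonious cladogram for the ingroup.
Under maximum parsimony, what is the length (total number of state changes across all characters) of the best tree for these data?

Character polarity is set by the outgroup: the derived state is whichever differs from the outgroup's state, so for C3 the derived state is '0', and for the remaining characters it is '1'.
C1 (derived state '1') is shared by Acroops, Bryoinus, Ichnensis, and Zygoma — a synapomorphy uniting that clade.
Only Acroops, Bryoinus, and Zygoma show the derived state '1' for C2, supporting them as a clade.
C3 (derived state '0') is unique to Acroops (autapomorphy; uninformative for grouping).
C4: derived state '1' in Ichnensis only — an autapomorphy, so it tells us nothing about relationships among taxa.
Only Acroops and Bryoinus show the derived state '1' for C5, supporting them as a clade.
Most parsimonious ingroup topology: ((((Acroops,Bryoinus),Zygoma),Ichnensis),Litharia).
Changes per character on this tree: C1: 1; C2: 1; C3: 1; C4: 1; C5: 1.
Total = 5.

5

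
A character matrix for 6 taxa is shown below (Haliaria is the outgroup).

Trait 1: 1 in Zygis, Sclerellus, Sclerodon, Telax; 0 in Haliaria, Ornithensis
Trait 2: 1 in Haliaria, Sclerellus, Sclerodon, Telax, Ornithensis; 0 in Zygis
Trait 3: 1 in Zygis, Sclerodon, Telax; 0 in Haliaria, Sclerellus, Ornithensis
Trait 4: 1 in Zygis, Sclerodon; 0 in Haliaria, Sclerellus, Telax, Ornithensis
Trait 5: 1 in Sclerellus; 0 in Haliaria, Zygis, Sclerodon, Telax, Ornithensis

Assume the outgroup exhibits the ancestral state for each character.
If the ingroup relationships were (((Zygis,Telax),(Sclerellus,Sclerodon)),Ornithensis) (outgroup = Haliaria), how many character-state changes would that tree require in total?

7

Map each character onto (((Zygis,Telax),(Sclerellus,Sclerodon)),Ornithensis) (rooted by Haliaria) and count the minimum state changes it requires (Fitch parsimony):
Trait 1: 1; Trait 2: 1; Trait 3: 2; Trait 4: 2; Trait 5: 1.
Total tree length = 7.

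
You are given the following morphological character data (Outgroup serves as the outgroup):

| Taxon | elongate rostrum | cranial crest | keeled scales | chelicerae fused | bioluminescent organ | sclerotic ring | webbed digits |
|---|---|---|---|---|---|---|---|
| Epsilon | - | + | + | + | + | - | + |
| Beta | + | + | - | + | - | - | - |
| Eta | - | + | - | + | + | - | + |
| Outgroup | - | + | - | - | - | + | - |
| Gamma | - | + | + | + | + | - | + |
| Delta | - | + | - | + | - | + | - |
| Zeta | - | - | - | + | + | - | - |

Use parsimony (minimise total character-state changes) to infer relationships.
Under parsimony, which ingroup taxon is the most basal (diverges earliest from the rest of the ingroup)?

Character polarity is set by the outgroup: the derived state is whichever differs from the outgroup's state, so for cranial crest, sclerotic ring the derived state is '-', and for the remaining characters it is '+'.
elongate rostrum (derived state '+') is unique to Beta (autapomorphy; uninformative for grouping).
cranial crest (derived state '-') is unique to Zeta (autapomorphy; uninformative for grouping).
keeled scales: derived state '+' in Epsilon and Gamma only — synapomorphy for {Epsilon, Gamma}.
chelicerae fused (derived state '+') is shared by all ingroup taxa — unites the whole ingroup.
bioluminescent organ: derived state '+' in Epsilon, Eta, Gamma, and Zeta only — synapomorphy for {Epsilon, Eta, Gamma, Zeta}.
sclerotic ring (derived state '-') is shared by Beta, Epsilon, Eta, Gamma, and Zeta — a synapomorphy uniting that clade.
webbed digits (derived state '+') is shared by Epsilon, Eta, and Gamma — a synapomorphy uniting that clade.
Most parsimonious ingroup topology: (Delta,((((Gamma,Epsilon),Eta),Zeta),Beta)).
Delta is sister to the clade containing all other ingroup taxa, so it is the earliest-diverging (most basal) ingroup lineage.

Delta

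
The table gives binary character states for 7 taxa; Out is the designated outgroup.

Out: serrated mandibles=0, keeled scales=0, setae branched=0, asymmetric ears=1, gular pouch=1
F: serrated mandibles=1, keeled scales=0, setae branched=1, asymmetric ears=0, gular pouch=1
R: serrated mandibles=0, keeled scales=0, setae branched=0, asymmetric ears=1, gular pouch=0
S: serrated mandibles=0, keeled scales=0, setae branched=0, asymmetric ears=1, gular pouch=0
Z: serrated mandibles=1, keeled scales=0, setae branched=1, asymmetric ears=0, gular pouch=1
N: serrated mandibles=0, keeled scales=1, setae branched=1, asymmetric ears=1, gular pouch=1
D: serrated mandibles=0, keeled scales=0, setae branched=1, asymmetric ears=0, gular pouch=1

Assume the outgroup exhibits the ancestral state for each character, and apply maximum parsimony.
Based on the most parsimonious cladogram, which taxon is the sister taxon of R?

S

Character polarity is set by the outgroup: the derived state is whichever differs from the outgroup's state, so for asymmetric ears, gular pouch the derived state is '0', and for the remaining characters it is '1'.
serrated mandibles: derived state '1' in F and Z only — synapomorphy for {F, Z}.
keeled scales: derived state '1' in N only — an autapomorphy, so it tells us nothing about relationships among taxa.
setae branched (derived state '1') is shared by D, F, N, and Z — a synapomorphy uniting that clade.
asymmetric ears (derived state '0') is shared by D, F, and Z — a synapomorphy uniting that clade.
gular pouch: derived state '0' in R and S only — synapomorphy for {R, S}.
Most parsimonious ingroup topology: ((((F,Z),D),N),(R,S)).
R and S form a cherry on this tree, so they are sister taxa.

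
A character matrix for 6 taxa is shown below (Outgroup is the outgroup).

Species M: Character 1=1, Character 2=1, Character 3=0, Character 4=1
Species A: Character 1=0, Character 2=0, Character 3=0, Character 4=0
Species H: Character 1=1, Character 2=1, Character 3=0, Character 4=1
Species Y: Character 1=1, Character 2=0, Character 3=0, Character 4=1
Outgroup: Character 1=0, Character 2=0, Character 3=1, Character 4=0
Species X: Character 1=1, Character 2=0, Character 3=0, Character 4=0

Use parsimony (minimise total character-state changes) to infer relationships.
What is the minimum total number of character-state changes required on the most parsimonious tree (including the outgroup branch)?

Character polarity is set by the outgroup: the derived state is whichever differs from the outgroup's state, so for Character 3 the derived state is '0', and for the remaining characters it is '1'.
Only Species H, Species M, Species X, and Species Y show the derived state '1' for Character 1, supporting them as a clade.
Character 2 (derived state '1') is shared by Species H and Species M — a synapomorphy uniting that clade.
Character 3 (derived state '0') is shared by all ingroup taxa — unites the whole ingroup.
Character 4 (derived state '1') is shared by Species H, Species M, and Species Y — a synapomorphy uniting that clade.
Most parsimonious ingroup topology: ((Species X,((Species H,Species M),Species Y)),Species A).
Changes per character on this tree: Character 1: 1; Character 2: 1; Character 3: 1; Character 4: 1.
Total = 4.

4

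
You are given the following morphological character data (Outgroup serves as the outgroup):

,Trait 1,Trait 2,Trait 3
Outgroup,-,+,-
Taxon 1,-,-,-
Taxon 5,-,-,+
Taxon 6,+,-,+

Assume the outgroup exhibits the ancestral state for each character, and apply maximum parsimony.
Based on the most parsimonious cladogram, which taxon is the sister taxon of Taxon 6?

Character polarity is set by the outgroup: the derived state is whichever differs from the outgroup's state, so for Trait 2 the derived state is '-', and for the remaining characters it is '+'.
Trait 1: derived state '+' in Taxon 6 only — an autapomorphy, so it tells us nothing about relationships among taxa.
All ingroup taxa share the derived state '-' for Trait 2; it defines the ingroup but does not resolve relationships within it.
Trait 3 (derived state '+') is shared by Taxon 5 and Taxon 6 — a synapomorphy uniting that clade.
Most parsimonious ingroup topology: (Taxon 1,(Taxon 5,Taxon 6)).
Taxon 6 and Taxon 5 form a cherry on this tree, so they are sister taxa.

Taxon 5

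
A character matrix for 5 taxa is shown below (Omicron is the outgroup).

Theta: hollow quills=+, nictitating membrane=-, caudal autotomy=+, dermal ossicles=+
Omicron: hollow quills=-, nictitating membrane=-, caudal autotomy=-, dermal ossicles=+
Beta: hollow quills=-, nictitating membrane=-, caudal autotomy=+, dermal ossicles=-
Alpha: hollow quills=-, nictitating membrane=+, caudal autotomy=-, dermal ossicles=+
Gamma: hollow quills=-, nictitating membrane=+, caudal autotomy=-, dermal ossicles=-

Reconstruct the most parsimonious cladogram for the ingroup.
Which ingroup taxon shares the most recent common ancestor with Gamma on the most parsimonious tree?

Character polarity is set by the outgroup: the derived state is whichever differs from the outgroup's state, so for dermal ossicles the derived state is '-', and for the remaining characters it is '+'.
hollow quills (derived state '+') is unique to Theta (autapomorphy; uninformative for grouping).
Only Alpha and Gamma show the derived state '+' for nictitating membrane, supporting them as a clade.
caudal autotomy: derived state '+' in Beta and Theta only — synapomorphy for {Beta, Theta}.
dermal ossicles (state '-') occurs in Beta and Gamma but conflicts with the nesting implied by the other characters — most parsimoniously interpreted as homoplasy.
Most parsimonious ingroup topology: ((Gamma,Alpha),(Beta,Theta)).
Gamma and Alpha form a cherry on this tree, so they are sister taxa.

Alpha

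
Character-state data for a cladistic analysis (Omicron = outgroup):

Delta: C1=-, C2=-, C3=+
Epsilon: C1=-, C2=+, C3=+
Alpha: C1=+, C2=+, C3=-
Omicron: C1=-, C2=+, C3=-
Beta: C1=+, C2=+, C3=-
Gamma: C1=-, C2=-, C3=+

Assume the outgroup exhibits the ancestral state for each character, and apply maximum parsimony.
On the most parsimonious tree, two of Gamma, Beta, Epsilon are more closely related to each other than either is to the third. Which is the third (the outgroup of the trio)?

Character polarity is set by the outgroup: the derived state is whichever differs from the outgroup's state, so for C2 the derived state is '-', and for the remaining characters it is '+'.
C1 (derived state '+') is shared by Alpha and Beta — a synapomorphy uniting that clade.
Only Delta and Gamma show the derived state '-' for C2, supporting them as a clade.
C3 (derived state '+') is shared by Delta, Epsilon, and Gamma — a synapomorphy uniting that clade.
Most parsimonious ingroup topology: ((Epsilon,(Delta,Gamma)),(Beta,Alpha)).
Epsilon and Gamma share a more recent common ancestor with each other than either does with Beta, so Beta is the least closely related of the three.

Beta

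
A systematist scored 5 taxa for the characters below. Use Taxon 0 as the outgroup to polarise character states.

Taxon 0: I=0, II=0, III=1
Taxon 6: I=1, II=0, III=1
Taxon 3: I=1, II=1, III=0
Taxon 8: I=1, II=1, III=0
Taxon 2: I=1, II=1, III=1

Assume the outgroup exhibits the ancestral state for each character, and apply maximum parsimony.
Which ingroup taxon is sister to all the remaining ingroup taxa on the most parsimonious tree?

Character polarity is set by the outgroup: the derived state is whichever differs from the outgroup's state, so for III the derived state is '0', and for the remaining characters it is '1'.
All ingroup taxa share the derived state '1' for I; it defines the ingroup but does not resolve relationships within it.
II: derived state '1' in Taxon 2, Taxon 3, and Taxon 8 only — synapomorphy for {Taxon 2, Taxon 3, Taxon 8}.
Only Taxon 3 and Taxon 8 show the derived state '0' for III, supporting them as a clade.
Most parsimonious ingroup topology: (Taxon 6,((Taxon 3,Taxon 8),Taxon 2)).
Taxon 6 is sister to the clade containing all other ingroup taxa, so it is the earliest-diverging (most basal) ingroup lineage.

Taxon 6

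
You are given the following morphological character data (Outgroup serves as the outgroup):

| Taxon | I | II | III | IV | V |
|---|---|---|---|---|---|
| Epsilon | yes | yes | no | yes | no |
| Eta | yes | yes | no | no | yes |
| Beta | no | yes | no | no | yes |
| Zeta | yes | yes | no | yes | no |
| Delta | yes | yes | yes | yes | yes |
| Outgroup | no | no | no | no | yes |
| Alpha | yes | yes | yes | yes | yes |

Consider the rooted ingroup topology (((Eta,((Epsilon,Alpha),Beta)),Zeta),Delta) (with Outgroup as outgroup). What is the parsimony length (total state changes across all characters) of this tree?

Map each character onto (((Eta,((Epsilon,Alpha),Beta)),Zeta),Delta) (rooted by Outgroup) and count the minimum state changes it requires (Fitch parsimony):
I: 2; II: 1; III: 2; IV: 3; V: 2.
Total tree length = 10.

10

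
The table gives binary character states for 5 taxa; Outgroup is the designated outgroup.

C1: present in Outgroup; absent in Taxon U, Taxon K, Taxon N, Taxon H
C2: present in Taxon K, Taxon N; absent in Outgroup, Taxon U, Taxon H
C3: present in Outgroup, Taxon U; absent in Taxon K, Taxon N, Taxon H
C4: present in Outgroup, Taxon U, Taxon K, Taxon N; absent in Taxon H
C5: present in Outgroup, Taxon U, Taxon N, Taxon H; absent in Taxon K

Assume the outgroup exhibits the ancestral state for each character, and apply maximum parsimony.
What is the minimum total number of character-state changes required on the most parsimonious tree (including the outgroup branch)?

Character polarity is set by the outgroup: the derived state is whichever differs from the outgroup's state, so for C1, C3, C4, C5 the derived state is 'absent', and for the remaining characters it is 'present'.
All ingroup taxa share the derived state 'absent' for C1; it defines the ingroup but does not resolve relationships within it.
Only Taxon K and Taxon N show the derived state 'present' for C2, supporting them as a clade.
C3 (derived state 'absent') is shared by Taxon H, Taxon K, and Taxon N — a synapomorphy uniting that clade.
C4 (derived state 'absent') is unique to Taxon H (autapomorphy; uninformative for grouping).
C5 (derived state 'absent') is unique to Taxon K (autapomorphy; uninformative for grouping).
Most parsimonious ingroup topology: (Taxon U,((Taxon K,Taxon N),Taxon H)).
Changes per character on this tree: C1: 1; C2: 1; C3: 1; C4: 1; C5: 1.
Total = 5.

5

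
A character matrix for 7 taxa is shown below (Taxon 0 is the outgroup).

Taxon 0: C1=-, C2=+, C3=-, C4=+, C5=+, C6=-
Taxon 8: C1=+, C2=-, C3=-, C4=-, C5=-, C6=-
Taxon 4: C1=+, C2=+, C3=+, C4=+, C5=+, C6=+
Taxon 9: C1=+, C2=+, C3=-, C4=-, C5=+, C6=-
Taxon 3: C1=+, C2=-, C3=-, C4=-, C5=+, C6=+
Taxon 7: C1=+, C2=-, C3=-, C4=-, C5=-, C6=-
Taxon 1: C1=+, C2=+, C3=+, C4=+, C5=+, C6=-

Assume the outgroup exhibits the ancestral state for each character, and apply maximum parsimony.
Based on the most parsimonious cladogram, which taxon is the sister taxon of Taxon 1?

Character polarity is set by the outgroup: the derived state is whichever differs from the outgroup's state, so for C2, C4, C5 the derived state is '-', and for the remaining characters it is '+'.
C1 (derived state '+') is shared by all ingroup taxa — unites the whole ingroup.
C2 (derived state '-') is shared by Taxon 3, Taxon 7, and Taxon 8 — a synapomorphy uniting that clade.
Only Taxon 1 and Taxon 4 show the derived state '+' for C3, supporting them as a clade.
Only Taxon 3, Taxon 7, Taxon 8, and Taxon 9 show the derived state '-' for C4, supporting them as a clade.
C5 (derived state '-') is shared by Taxon 7 and Taxon 8 — a synapomorphy uniting that clade.
C6 groups Taxon 3 and Taxon 4, which is incompatible with the clades supported by the remaining characters; treating it as convergent (homoplasy) costs fewer steps than any alternative tree.
Most parsimonious ingroup topology: ((((Taxon 8,Taxon 7),Taxon 3),Taxon 9),(Taxon 4,Taxon 1)).
Taxon 1 and Taxon 4 form a cherry on this tree, so they are sister taxa.

Taxon 4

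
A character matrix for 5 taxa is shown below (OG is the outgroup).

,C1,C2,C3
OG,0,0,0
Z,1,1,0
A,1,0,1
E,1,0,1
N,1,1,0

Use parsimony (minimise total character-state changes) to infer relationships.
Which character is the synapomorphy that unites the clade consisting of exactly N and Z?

C2

The outgroup has state '0' for every character, so '1' is the derived state throughout.
C1 (derived state '1') is shared by all ingroup taxa — unites the whole ingroup.
C2: derived state '1' in N and Z only — synapomorphy for {N, Z}.
Only A and E show the derived state '1' for C3, supporting them as a clade.
Most parsimonious ingroup topology: ((Z,N),(E,A)).
The clade {N, Z} is supported by C2: its derived state '1' occurs in exactly those taxa and in no other taxon (including the outgroup).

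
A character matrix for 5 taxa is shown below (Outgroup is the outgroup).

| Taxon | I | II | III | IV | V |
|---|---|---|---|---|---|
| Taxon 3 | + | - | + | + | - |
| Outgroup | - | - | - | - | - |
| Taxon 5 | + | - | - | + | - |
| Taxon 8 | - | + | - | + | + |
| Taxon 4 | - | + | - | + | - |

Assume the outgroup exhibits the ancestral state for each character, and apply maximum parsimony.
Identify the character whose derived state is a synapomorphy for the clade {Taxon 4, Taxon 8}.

The outgroup has state '-' for every character, so '+' is the derived state throughout.
I: derived state '+' in Taxon 3 and Taxon 5 only — synapomorphy for {Taxon 3, Taxon 5}.
Only Taxon 4 and Taxon 8 show the derived state '+' for II, supporting them as a clade.
III (derived state '+') is unique to Taxon 3 (autapomorphy; uninformative for grouping).
All ingroup taxa share the derived state '+' for IV; it defines the ingroup but does not resolve relationships within it.
V (derived state '+') is unique to Taxon 8 (autapomorphy; uninformative for grouping).
Most parsimonious ingroup topology: ((Taxon 4,Taxon 8),(Taxon 3,Taxon 5)).
The clade {Taxon 4, Taxon 8} is supported by II: its derived state '+' occurs in exactly those taxa and in no other taxon (including the outgroup).

II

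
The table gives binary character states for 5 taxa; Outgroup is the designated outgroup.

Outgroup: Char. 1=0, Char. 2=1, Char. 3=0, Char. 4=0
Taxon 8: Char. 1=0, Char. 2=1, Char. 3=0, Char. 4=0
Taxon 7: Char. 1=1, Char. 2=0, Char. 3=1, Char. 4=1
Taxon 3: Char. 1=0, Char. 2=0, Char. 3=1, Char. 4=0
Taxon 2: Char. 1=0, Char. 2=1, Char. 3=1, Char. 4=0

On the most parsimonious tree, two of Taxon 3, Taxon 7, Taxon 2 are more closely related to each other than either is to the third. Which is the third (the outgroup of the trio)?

Character polarity is set by the outgroup: the derived state is whichever differs from the outgroup's state, so for Char. 2 the derived state is '0', and for the remaining characters it is '1'.
Char. 1: derived state '1' in Taxon 7 only — an autapomorphy, so it tells us nothing about relationships among taxa.
Char. 2 (derived state '0') is shared by Taxon 3 and Taxon 7 — a synapomorphy uniting that clade.
Char. 3: derived state '1' in Taxon 2, Taxon 3, and Taxon 7 only — synapomorphy for {Taxon 2, Taxon 3, Taxon 7}.
Char. 4 (derived state '1') is unique to Taxon 7 (autapomorphy; uninformative for grouping).
Most parsimonious ingroup topology: (Taxon 8,((Taxon 7,Taxon 3),Taxon 2)).
Taxon 7 and Taxon 3 share a more recent common ancestor with each other than either does with Taxon 2, so Taxon 2 is the least closely related of the three.

Taxon 2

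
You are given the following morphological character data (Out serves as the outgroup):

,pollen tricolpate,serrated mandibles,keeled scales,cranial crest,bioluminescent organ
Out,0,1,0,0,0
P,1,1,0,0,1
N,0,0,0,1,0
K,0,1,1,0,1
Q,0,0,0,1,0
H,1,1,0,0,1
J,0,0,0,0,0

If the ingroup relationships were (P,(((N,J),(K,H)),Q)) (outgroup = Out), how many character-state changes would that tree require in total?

9

Map each character onto (P,(((N,J),(K,H)),Q)) (rooted by Out) and count the minimum state changes it requires (Fitch parsimony):
pollen tricolpate: 2; serrated mandibles: 2; keeled scales: 1; cranial crest: 2; bioluminescent organ: 2.
Total tree length = 9.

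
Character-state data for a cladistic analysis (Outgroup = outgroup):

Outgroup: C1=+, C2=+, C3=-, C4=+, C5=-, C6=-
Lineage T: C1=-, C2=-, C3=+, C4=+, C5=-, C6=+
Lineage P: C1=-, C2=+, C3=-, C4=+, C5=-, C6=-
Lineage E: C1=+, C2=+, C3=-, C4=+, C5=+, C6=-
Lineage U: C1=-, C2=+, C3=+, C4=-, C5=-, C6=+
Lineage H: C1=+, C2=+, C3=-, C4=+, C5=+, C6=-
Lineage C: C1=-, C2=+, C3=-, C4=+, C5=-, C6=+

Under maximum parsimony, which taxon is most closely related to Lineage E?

Lineage H

Character polarity is set by the outgroup: the derived state is whichever differs from the outgroup's state, so for C1, C2, C4 the derived state is '-', and for the remaining characters it is '+'.
Only Lineage C, Lineage P, Lineage T, and Lineage U show the derived state '-' for C1, supporting them as a clade.
C2 (derived state '-') is unique to Lineage T (autapomorphy; uninformative for grouping).
Only Lineage T and Lineage U show the derived state '+' for C3, supporting them as a clade.
C4 (derived state '-') is unique to Lineage U (autapomorphy; uninformative for grouping).
C5: derived state '+' in Lineage E and Lineage H only — synapomorphy for {Lineage E, Lineage H}.
Only Lineage C, Lineage T, and Lineage U show the derived state '+' for C6, supporting them as a clade.
Most parsimonious ingroup topology: ((((Lineage T,Lineage U),Lineage C),Lineage P),(Lineage E,Lineage H)).
Lineage E and Lineage H form a cherry on this tree, so they are sister taxa.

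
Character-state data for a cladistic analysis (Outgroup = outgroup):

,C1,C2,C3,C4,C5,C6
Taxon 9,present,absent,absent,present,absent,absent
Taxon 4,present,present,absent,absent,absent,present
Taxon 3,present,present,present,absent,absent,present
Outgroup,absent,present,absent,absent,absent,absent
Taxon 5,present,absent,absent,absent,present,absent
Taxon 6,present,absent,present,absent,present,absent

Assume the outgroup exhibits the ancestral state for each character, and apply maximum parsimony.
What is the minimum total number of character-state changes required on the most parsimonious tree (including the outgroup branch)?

7

Character polarity is set by the outgroup: the derived state is whichever differs from the outgroup's state, so for C2 the derived state is 'absent', and for the remaining characters it is 'present'.
All ingroup taxa share the derived state 'present' for C1; it defines the ingroup but does not resolve relationships within it.
C2: derived state 'absent' in Taxon 5, Taxon 6, and Taxon 9 only — synapomorphy for {Taxon 5, Taxon 6, Taxon 9}.
C3 (state 'present') occurs in Taxon 3 and Taxon 6 but conflicts with the nesting implied by the other characters — most parsimoniously interpreted as homoplasy.
C4: derived state 'present' in Taxon 9 only — an autapomorphy, so it tells us nothing about relationships among taxa.
Only Taxon 5 and Taxon 6 show the derived state 'present' for C5, supporting them as a clade.
C6: derived state 'present' in Taxon 3 and Taxon 4 only — synapomorphy for {Taxon 3, Taxon 4}.
Most parsimonious ingroup topology: ((Taxon 3,Taxon 4),((Taxon 6,Taxon 5),Taxon 9)).
Changes per character on this tree: C1: 1; C2: 1; C3: 2; C4: 1; C5: 1; C6: 1.
Total = 7.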